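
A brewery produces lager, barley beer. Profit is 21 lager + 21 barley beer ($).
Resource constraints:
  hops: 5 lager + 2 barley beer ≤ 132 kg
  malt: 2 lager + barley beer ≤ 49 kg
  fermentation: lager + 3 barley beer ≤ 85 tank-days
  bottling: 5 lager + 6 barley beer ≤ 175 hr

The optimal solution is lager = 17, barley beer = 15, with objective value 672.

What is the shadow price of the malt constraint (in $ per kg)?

Check each constraint at x*: hops 115/132 (slack 17); malt 49/49 (tight); fermentation 62/85 (slack 23); bottling 175/175 (tight).
Since hops, fermentation are not tight, their duals are 0.
From A_Bᵀ y = c: 2·y_malt + 5·y_bottling = 21; 1·y_malt + 6·y_bottling = 21.
→ y_malt = 3 and y_bottling = 3.
Shadow price of malt = 3.

3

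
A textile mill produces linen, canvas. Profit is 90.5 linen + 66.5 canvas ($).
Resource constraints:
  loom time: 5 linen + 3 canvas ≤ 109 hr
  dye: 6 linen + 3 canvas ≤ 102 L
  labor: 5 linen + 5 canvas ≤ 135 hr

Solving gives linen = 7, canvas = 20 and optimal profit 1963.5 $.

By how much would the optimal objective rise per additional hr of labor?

At the optimum: loom time uses 95 of 109 (slack = 14); dye uses 102 of 102 (binding); labor uses 135 of 135 (binding).
Slack constraints have shadow price 0 (complementary slackness).
From A_Bᵀ y = c: 6·y_dye + 5·y_labor = 90.5; 3·y_dye + 5·y_labor = 66.5.
Solving: y_dye = 8, y_labor = 8.5.
Shadow price of labor = 8.5.

8.5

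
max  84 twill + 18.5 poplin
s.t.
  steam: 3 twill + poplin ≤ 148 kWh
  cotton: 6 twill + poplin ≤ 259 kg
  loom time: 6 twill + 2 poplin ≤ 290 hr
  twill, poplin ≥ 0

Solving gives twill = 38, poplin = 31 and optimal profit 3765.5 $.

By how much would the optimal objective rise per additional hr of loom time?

Check each constraint at x*: steam 145/148 (slack 3); cotton 259/259 (tight); loom time 290/290 (tight).
By complementary slackness, y = 0 for the non-binding constraint.
Dual feasibility on the basic columns requires 6·y_cotton + 6·y_loom time = 84, 1·y_cotton + 2·y_loom time = 18.5.
This yields shadow prices y_cotton = 9.5, y_loom time = 4.5.
Shadow price of loom time = 4.5.

4.5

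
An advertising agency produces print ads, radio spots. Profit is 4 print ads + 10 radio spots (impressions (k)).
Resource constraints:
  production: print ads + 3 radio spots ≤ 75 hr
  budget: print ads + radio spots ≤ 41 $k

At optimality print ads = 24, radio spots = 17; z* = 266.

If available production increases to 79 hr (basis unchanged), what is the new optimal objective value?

Check each constraint at x*: production 75/75 (tight); budget 41/41 (tight).
From A_Bᵀ y = c: 1·y_production + 1·y_budget = 4; 3·y_production + 1·y_budget = 10.
This yields shadow prices y_production = 3, y_budget = 1.
Δz = y_production·Δb = 3 × (4) = 12, so new z* = 266 + 12 = 278.

278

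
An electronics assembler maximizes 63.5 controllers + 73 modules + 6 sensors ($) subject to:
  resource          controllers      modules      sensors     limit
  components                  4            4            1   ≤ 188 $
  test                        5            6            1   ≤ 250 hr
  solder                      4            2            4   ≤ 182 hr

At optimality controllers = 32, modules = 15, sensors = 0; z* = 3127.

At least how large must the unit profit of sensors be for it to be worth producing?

At the optimum: components uses 188 of 188 (binding); test uses 250 of 250 (binding); solder uses 158 of 182 (slack = 24).
Since solder is not tight, its dual is 0.
From A_Bᵀ y = c: 4·y_components + 5·y_test = 63.5; 4·y_components + 6·y_test = 73.
→ y_components = 4 and y_test = 9.5.
sensors enters the basis when its profit ≥ yᵀa₃ = 4·1 + 9.5·1 = 13.5.

13.5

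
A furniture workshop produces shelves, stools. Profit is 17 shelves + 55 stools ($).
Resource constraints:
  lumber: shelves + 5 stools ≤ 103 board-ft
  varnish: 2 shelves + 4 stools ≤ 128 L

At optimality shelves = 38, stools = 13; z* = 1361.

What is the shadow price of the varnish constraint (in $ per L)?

At the optimum: lumber uses 103 of 103 (binding); varnish uses 128 of 128 (binding).
The binding rows give the dual system: 1·y_lumber + 2·y_varnish = 17 and 5·y_lumber + 4·y_varnish = 55.
Solving: y_lumber = 7, y_varnish = 5.
Shadow price of varnish = 5.

5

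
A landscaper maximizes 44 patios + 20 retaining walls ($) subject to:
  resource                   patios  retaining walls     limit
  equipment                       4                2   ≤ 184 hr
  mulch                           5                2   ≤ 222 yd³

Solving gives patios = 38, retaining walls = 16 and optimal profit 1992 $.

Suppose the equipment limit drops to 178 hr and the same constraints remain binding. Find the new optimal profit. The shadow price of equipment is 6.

1956

Δb = -6, so new z* = 1992 + (6)·(-6) = 1992 − 36 = 1956.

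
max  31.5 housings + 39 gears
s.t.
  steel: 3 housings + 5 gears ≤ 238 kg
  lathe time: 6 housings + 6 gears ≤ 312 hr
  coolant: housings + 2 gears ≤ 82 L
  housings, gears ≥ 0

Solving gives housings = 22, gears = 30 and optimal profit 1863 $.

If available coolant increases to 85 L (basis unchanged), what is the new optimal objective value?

At the optimum: steel uses 216 of 238 (slack = 22); lathe time uses 312 of 312 (binding); coolant uses 82 of 82 (binding).
By complementary slackness, y = 0 for the non-binding constraint.
From A_Bᵀ y = c: 6·y_lathe time + 1·y_coolant = 31.5; 6·y_lathe time + 2·y_coolant = 39.
This yields shadow prices y_lathe time = 4, y_coolant = 7.5.
Δz = y_coolant·Δb = 7.5 × (3) = 22.5, so new z* = 1863 + 22.5 = 1885.5.

1885.5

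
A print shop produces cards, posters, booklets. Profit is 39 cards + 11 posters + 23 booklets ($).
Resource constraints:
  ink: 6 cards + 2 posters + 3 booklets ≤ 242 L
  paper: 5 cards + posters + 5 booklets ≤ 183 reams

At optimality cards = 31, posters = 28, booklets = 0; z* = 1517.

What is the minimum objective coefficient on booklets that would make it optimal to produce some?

Check each constraint at x*: ink 242/242 (tight); paper 183/183 (tight).
The binding rows give the dual system: 6·y_ink + 5·y_paper = 39 and 2·y_ink + 1·y_paper = 11.
→ y_ink = 4 and y_paper = 3.
booklets enters the basis when its profit ≥ yᵀa₃ = 4·3 + 3·5 = 27.

27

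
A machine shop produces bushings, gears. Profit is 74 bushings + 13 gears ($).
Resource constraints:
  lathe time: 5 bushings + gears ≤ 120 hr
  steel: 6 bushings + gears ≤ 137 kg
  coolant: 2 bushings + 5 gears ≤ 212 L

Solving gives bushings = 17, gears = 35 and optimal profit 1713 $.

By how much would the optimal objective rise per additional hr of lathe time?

4

At the optimum: lathe time uses 120 of 120 (binding); steel uses 137 of 137 (binding); coolant uses 209 of 212 (slack = 3).
Slack constraints have shadow price 0 (complementary slackness).
From A_Bᵀ y = c: 5·y_lathe time + 6·y_steel = 74; 1·y_lathe time + 1·y_steel = 13.
Solving: y_lathe time = 4, y_steel = 9.
Shadow price of lathe time = 4.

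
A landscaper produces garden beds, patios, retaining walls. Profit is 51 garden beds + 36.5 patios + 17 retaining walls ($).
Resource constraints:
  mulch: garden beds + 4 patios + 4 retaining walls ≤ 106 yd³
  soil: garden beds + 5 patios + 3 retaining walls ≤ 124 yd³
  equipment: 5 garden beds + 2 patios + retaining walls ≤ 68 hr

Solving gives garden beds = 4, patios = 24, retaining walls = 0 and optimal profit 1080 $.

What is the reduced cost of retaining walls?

Check each constraint at x*: mulch 100/106 (slack 6); soil 124/124 (tight); equipment 68/68 (tight).
By complementary slackness, y = 0 for the non-binding constraint.
Dual feasibility on the basic columns requires 1·y_soil + 5·y_equipment = 51, 5·y_soil + 2·y_equipment = 36.5.
This yields shadow prices y_soil = 3.5, y_equipment = 9.5.
Reduced cost of retaining walls: c₃ − yᵀa₃ = 17 − (3.5·3 + 9.5·1) = 17 − 20 = -3.

-3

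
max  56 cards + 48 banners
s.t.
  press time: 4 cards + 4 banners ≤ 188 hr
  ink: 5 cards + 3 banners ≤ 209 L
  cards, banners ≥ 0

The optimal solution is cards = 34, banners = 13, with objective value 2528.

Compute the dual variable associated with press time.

At the optimum: press time uses 188 of 188 (binding); ink uses 209 of 209 (binding).
The binding rows give the dual system: 4·y_press time + 5·y_ink = 56 and 4·y_press time + 3·y_ink = 48.
→ y_press time = 9 and y_ink = 4.
Shadow price of press time = 9.

9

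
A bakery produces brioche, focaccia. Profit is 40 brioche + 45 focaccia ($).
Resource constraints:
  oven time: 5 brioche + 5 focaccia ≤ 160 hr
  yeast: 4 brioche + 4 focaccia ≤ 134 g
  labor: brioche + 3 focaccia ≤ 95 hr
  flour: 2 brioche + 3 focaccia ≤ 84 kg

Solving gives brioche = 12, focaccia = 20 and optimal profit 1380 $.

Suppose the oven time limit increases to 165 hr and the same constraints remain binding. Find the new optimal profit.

At the optimum: oven time uses 160 of 160 (binding); yeast uses 128 of 134 (slack = 6); labor uses 72 of 95 (slack = 23); flour uses 84 of 84 (binding).
Since yeast, labor are not tight, their duals are 0.
From A_Bᵀ y = c: 5·y_oven time + 2·y_flour = 40; 5·y_oven time + 3·y_flour = 45.
Solving: y_oven time = 6, y_flour = 5.
Δz = y_oven time·Δb = 6 × (5) = 30, so new z* = 1380 + 30 = 1410.

1410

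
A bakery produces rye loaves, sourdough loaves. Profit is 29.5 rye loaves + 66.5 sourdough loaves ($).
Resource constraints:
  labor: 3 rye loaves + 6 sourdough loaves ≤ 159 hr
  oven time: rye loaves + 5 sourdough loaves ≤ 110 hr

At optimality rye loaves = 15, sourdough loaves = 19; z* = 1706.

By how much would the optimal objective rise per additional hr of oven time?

2.5

Check each constraint at x*: labor 159/159 (tight); oven time 110/110 (tight).
From A_Bᵀ y = c: 3·y_labor + 1·y_oven time = 29.5; 6·y_labor + 5·y_oven time = 66.5.
This yields shadow prices y_labor = 9, y_oven time = 2.5.
Shadow price of oven time = 2.5.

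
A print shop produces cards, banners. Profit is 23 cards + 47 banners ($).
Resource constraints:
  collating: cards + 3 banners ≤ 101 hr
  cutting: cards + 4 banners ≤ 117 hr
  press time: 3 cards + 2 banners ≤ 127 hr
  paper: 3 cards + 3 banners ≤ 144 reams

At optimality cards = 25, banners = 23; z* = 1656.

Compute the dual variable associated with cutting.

Check each constraint at x*: collating 94/101 (slack 7); cutting 117/117 (tight); press time 121/127 (slack 6); paper 144/144 (tight).
Since collating, press time are not tight, their duals are 0.
Dual feasibility on the basic columns requires 1·y_cutting + 3·y_paper = 23, 4·y_cutting + 3·y_paper = 47.
This yields shadow prices y_cutting = 8, y_paper = 5.
Shadow price of cutting = 8.

8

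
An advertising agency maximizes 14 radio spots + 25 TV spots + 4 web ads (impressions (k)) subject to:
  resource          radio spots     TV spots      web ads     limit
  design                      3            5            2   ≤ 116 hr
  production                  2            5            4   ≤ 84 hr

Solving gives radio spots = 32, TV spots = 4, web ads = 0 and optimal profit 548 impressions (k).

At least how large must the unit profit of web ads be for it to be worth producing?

At the optimum: design uses 116 of 116 (binding); production uses 84 of 84 (binding).
Dual feasibility on the basic columns requires 3·y_design + 2·y_production = 14, 5·y_design + 5·y_production = 25.
Solving: y_design = 4, y_production = 1.
web ads enters the basis when its profit ≥ yᵀa₃ = 4·2 + 1·4 = 12.

12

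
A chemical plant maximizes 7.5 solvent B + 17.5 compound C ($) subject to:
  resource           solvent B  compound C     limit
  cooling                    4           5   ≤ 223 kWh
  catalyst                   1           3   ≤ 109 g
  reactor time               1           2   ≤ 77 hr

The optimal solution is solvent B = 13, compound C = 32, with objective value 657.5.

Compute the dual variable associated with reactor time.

5

Check each constraint at x*: cooling 212/223 (slack 11); catalyst 109/109 (tight); reactor time 77/77 (tight).
By complementary slackness, y = 0 for the non-binding constraint.
From A_Bᵀ y = c: 1·y_catalyst + 1·y_reactor time = 7.5; 3·y_catalyst + 2·y_reactor time = 17.5.
Solving: y_catalyst = 2.5, y_reactor time = 5.
Shadow price of reactor time = 5.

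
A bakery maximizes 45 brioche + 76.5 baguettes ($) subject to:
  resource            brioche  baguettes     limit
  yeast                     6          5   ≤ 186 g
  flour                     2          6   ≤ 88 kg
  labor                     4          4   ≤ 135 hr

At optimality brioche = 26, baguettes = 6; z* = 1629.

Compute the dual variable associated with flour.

Binding: yeast and flour. Non-binding: labor (7 unused).
Slack constraints have shadow price 0 (complementary slackness).
The binding rows give the dual system: 6·y_yeast + 2·y_flour = 45 and 5·y_yeast + 6·y_flour = 76.5.
→ y_yeast = 4.5 and y_flour = 9.
Shadow price of flour = 9.

9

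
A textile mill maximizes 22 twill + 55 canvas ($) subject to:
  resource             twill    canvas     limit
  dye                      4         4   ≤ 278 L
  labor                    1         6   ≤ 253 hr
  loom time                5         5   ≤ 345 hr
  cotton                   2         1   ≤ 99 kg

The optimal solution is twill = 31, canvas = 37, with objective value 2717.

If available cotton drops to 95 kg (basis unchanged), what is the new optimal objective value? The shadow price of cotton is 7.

Δb = -4, so new z* = 2717 + (7)·(-4) = 2717 − 28 = 2689.

2689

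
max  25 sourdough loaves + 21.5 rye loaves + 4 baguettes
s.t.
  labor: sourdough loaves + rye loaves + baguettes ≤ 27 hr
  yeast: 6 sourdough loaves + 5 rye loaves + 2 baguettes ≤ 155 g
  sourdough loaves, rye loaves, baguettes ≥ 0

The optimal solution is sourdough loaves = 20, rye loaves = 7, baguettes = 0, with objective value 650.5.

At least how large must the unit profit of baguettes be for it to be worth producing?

11

At the optimum: labor uses 27 of 27 (binding); yeast uses 155 of 155 (binding).
The binding rows give the dual system: 1·y_labor + 6·y_yeast = 25 and 1·y_labor + 5·y_yeast = 21.5.
→ y_labor = 4 and y_yeast = 3.5.
baguettes enters the basis when its profit ≥ yᵀa₃ = 4·1 + 3.5·2 = 11.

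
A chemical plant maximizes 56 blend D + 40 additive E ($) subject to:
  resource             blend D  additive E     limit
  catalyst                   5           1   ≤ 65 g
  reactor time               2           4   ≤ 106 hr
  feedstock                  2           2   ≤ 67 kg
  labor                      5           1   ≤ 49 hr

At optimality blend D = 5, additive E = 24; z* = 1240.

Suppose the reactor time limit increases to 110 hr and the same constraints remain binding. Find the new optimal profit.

1272

At the optimum: catalyst uses 49 of 65 (slack = 16); reactor time uses 106 of 106 (binding); feedstock uses 58 of 67 (slack = 9); labor uses 49 of 49 (binding).
Since catalyst, feedstock are not tight, their duals are 0.
From A_Bᵀ y = c: 2·y_reactor time + 5·y_labor = 56; 4·y_reactor time + 1·y_labor = 40.
Solving: y_reactor time = 8, y_labor = 8.
Δz = y_reactor time·Δb = 8 × (4) = 32, so new z* = 1240 + 32 = 1272.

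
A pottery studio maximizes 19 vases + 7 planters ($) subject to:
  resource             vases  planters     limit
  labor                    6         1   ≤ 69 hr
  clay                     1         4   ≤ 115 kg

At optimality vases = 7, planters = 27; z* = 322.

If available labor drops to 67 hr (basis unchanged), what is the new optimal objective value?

Check each constraint at x*: labor 69/69 (tight); clay 115/115 (tight).
From A_Bᵀ y = c: 6·y_labor + 1·y_clay = 19; 1·y_labor + 4·y_clay = 7.
This yields shadow prices y_labor = 3, y_clay = 1.
Δz = y_labor·Δb = 3 × (-2) = -6, so new z* = 322 − 6 = 316.

316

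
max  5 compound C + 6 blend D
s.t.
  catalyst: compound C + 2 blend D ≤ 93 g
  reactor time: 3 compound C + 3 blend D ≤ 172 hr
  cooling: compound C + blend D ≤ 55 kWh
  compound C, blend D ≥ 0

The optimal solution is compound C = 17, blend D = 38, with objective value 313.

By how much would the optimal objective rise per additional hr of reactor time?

0

Check each constraint at x*: catalyst 93/93 (tight); reactor time 165/172 (slack 7); cooling 55/55 (tight).
Since reactor time is not tight, its dual is 0.
The binding rows give the dual system: 1·y_catalyst + 1·y_cooling = 5 and 2·y_catalyst + 1·y_cooling = 6.
→ y_catalyst = 1 and y_cooling = 4.
Shadow price of reactor time = 0.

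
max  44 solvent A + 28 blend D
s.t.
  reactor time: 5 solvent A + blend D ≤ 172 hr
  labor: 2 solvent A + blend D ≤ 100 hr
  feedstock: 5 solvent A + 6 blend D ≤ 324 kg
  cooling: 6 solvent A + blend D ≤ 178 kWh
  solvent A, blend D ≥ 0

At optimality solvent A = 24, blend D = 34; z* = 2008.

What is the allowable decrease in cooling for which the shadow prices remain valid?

Binding constraints: feedstock, cooling. The basis is B = [[5,6],[6,1]] with det -31.
Per unit decrease in cooling, x* moves by d = (-0.1935, 0.1613).
The basis stays optimal until solvent A reaches 0; allowable decrease = 124 kWh.

124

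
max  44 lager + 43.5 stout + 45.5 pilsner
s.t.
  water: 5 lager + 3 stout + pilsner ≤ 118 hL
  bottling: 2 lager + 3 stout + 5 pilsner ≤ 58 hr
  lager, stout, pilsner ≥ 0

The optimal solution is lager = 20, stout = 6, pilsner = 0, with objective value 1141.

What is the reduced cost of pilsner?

Both water and bottling are binding at x*.
The binding rows give the dual system: 5·y_water + 2·y_bottling = 44 and 3·y_water + 3·y_bottling = 43.5.
Solving: y_water = 5, y_bottling = 9.5.
Reduced cost of pilsner: c₃ − yᵀa₃ = 45.5 − (5·1 + 9.5·5) = 45.5 − 52.5 = -7.

-7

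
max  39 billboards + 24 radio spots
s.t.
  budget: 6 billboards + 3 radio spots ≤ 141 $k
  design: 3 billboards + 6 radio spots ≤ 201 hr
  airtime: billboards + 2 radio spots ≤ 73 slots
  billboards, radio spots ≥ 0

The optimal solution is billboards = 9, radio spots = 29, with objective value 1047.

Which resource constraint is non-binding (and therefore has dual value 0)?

airtime

budget: 141/141 (binding)
design: 201/201 (binding)
airtime: 67/73 (slack 6)
By complementary slackness, a constraint with positive slack has shadow price 0 → airtime.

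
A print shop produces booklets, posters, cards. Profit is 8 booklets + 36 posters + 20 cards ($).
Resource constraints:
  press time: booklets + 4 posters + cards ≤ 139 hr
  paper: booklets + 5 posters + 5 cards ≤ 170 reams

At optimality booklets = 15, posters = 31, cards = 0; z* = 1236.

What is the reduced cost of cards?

-4

Check each constraint at x*: press time 139/139 (tight); paper 170/170 (tight).
Dual feasibility on the basic columns requires 1·y_press time + 1·y_paper = 8, 4·y_press time + 5·y_paper = 36.
This yields shadow prices y_press time = 4, y_paper = 4.
Reduced cost of cards: c₃ − yᵀa₃ = 20 − (4·1 + 4·5) = 20 − 24 = -4.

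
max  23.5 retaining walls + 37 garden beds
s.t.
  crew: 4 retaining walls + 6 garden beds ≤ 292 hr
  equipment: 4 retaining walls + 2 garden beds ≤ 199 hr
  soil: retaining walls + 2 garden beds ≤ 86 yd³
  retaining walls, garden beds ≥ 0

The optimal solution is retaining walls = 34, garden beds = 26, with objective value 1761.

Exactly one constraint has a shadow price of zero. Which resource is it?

equipment

crew: 292/292 (binding)
equipment: 188/199 (slack 11)
soil: 86/86 (binding)
By complementary slackness, a constraint with positive slack has shadow price 0 → equipment.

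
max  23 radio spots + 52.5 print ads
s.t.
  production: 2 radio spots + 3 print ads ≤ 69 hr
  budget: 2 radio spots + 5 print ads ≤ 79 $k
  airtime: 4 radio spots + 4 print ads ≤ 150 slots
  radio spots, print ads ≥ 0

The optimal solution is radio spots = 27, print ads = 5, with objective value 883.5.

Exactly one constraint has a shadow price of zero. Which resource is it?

airtime

production: 69/69 (binding)
budget: 79/79 (binding)
airtime: 128/150 (slack 22)
By complementary slackness, a constraint with positive slack has shadow price 0 → airtime.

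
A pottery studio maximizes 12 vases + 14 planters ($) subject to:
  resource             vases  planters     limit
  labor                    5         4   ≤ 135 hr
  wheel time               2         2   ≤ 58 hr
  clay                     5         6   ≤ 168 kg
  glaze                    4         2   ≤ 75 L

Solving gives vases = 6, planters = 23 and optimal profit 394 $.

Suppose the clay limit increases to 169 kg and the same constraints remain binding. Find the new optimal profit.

396

At the optimum: labor uses 122 of 135 (slack = 13); wheel time uses 58 of 58 (binding); clay uses 168 of 168 (binding); glaze uses 70 of 75 (slack = 5).
By complementary slackness, y = 0 for the non-binding constraints.
From A_Bᵀ y = c: 2·y_wheel time + 5·y_clay = 12; 2·y_wheel time + 6·y_clay = 14.
This yields shadow prices y_wheel time = 1, y_clay = 2.
Δz = y_clay·Δb = 2 × (1) = 2, so new z* = 394 + 2 = 396.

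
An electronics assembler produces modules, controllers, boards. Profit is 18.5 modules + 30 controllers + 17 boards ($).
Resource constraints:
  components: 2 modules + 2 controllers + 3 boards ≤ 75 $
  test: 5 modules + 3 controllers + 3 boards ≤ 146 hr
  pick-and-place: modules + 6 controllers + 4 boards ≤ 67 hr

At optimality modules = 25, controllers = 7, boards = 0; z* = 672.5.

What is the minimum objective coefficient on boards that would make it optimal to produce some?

23

Binding: test and pick-and-place. Non-binding: components (11 unused).
Since components is not tight, its dual is 0.
From A_Bᵀ y = c: 5·y_test + 1·y_pick-and-place = 18.5; 3·y_test + 6·y_pick-and-place = 30.
→ y_test = 3 and y_pick-and-place = 3.5.
boards enters the basis when its profit ≥ yᵀa₃ = 3·3 + 3.5·4 = 23.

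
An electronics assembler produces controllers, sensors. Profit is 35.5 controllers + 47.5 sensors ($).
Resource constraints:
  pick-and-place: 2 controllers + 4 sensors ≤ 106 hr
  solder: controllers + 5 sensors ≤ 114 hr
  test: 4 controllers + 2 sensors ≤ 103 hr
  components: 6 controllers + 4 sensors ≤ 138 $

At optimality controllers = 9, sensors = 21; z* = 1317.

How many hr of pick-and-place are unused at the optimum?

4

pick-and-place used = 2·9 + 4·21 = 102; slack = 106 − 102 = 4.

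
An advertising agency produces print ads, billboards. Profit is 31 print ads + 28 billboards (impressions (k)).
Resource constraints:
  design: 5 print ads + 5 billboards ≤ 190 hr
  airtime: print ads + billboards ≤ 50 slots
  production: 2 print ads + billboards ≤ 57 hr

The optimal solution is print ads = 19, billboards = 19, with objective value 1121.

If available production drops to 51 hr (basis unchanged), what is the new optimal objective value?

Binding: design and production. Non-binding: airtime (12 unused).
Since airtime is not tight, its dual is 0.
From A_Bᵀ y = c: 5·y_design + 2·y_production = 31; 5·y_design + 1·y_production = 28.
This yields shadow prices y_design = 5, y_production = 3.
Δz = y_production·Δb = 3 × (-6) = -18, so new z* = 1121 − 18 = 1103.

1103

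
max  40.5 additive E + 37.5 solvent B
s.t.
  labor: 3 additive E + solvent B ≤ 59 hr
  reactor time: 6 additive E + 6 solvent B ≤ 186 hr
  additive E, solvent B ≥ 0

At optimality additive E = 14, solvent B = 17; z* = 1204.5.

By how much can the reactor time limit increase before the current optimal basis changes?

Binding constraints: labor, reactor time. The basis is B = [[3,1],[6,6]] with det 12.
Per unit increase in reactor time, x* moves by d = (-0.0833, 0.25).
The basis stays optimal until additive E reaches 0; allowable increase = 168 hr.

168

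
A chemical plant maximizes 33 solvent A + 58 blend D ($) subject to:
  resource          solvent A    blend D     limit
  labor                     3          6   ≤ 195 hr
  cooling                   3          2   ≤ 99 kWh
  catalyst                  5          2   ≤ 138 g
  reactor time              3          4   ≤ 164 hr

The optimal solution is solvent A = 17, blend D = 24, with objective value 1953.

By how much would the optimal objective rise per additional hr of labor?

9

Check each constraint at x*: labor 195/195 (tight); cooling 99/99 (tight); catalyst 133/138 (slack 5); reactor time 147/164 (slack 17).
By complementary slackness, y = 0 for the non-binding constraints.
Dual feasibility on the basic columns requires 3·y_labor + 3·y_cooling = 33, 6·y_labor + 2·y_cooling = 58.
Solving: y_labor = 9, y_cooling = 2.
Shadow price of labor = 9.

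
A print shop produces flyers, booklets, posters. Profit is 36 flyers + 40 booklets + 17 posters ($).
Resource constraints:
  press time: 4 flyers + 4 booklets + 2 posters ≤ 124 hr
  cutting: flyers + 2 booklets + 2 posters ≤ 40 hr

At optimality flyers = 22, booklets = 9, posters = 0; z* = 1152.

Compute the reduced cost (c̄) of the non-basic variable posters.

-7

At the optimum: press time uses 124 of 124 (binding); cutting uses 40 of 40 (binding).
Dual feasibility on the basic columns requires 4·y_press time + 1·y_cutting = 36, 4·y_press time + 2·y_cutting = 40.
Solving: y_press time = 8, y_cutting = 4.
Reduced cost of posters: c₃ − yᵀa₃ = 17 − (8·2 + 4·2) = 17 − 24 = -7.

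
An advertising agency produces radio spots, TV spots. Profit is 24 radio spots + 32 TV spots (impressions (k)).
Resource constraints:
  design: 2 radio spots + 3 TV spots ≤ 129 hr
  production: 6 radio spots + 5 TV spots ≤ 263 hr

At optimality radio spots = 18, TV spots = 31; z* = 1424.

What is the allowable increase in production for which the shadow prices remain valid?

Binding constraints: design, production. The basis is B = [[2,3],[6,5]] with det -8.
Per unit increase in production, x* moves by d = (0.375, -0.25).
The basis stays optimal until TV spots reaches 0; allowable increase = 124 hr.

124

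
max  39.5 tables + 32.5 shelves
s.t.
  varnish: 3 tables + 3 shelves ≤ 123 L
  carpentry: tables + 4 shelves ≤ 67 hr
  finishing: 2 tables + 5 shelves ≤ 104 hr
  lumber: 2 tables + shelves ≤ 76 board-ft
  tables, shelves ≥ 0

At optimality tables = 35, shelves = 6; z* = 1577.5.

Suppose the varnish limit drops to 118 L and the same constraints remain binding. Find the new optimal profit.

Check each constraint at x*: varnish 123/123 (tight); carpentry 59/67 (slack 8); finishing 100/104 (slack 4); lumber 76/76 (tight).
By complementary slackness, y = 0 for the non-binding constraints.
Dual feasibility on the basic columns requires 3·y_varnish + 2·y_lumber = 39.5, 3·y_varnish + 1·y_lumber = 32.5.
This yields shadow prices y_varnish = 8.5, y_lumber = 7.
Δz = y_varnish·Δb = 8.5 × (-5) = -42.5, so new z* = 1577.5 − 42.5 = 1535.

1535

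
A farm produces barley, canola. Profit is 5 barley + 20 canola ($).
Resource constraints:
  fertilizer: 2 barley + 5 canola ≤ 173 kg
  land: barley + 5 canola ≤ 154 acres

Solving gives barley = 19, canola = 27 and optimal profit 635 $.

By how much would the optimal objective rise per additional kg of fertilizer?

Check each constraint at x*: fertilizer 173/173 (tight); land 154/154 (tight).
The binding rows give the dual system: 2·y_fertilizer + 1·y_land = 5 and 5·y_fertilizer + 5·y_land = 20.
→ y_fertilizer = 1 and y_land = 3.
Shadow price of fertilizer = 1.

1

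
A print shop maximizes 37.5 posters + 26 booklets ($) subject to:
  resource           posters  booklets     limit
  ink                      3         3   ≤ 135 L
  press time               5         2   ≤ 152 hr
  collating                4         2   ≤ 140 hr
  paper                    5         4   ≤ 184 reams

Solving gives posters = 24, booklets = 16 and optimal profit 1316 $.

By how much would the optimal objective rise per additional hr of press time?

At the optimum: ink uses 120 of 135 (slack = 15); press time uses 152 of 152 (binding); collating uses 128 of 140 (slack = 12); paper uses 184 of 184 (binding).
Since ink, collating are not tight, their duals are 0.
Dual feasibility on the basic columns requires 5·y_press time + 5·y_paper = 37.5, 2·y_press time + 4·y_paper = 26.
Solving: y_press time = 2, y_paper = 5.5.
Shadow price of press time = 2.

2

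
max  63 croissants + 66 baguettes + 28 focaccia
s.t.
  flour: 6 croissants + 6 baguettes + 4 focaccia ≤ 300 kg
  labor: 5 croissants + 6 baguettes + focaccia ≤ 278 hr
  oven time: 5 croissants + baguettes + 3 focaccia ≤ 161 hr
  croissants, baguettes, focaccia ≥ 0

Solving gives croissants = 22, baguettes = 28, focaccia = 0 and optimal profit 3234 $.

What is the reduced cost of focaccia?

Check each constraint at x*: flour 300/300 (tight); labor 278/278 (tight); oven time 138/161 (slack 23).
Since oven time is not tight, its dual is 0.
From A_Bᵀ y = c: 6·y_flour + 5·y_labor = 63; 6·y_flour + 6·y_labor = 66.
→ y_flour = 8 and y_labor = 3.
Reduced cost of focaccia: c₃ − yᵀa₃ = 28 − (8·4 + 3·1) = 28 − 35 = -7.

-7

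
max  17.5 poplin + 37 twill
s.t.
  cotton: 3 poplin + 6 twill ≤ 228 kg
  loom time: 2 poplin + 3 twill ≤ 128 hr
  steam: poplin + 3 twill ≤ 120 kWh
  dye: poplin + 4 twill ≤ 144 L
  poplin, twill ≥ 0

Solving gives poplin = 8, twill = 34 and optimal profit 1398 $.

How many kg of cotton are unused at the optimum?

0

cotton used = 3·8 + 6·34 = 228; slack = 228 − 228 = 0.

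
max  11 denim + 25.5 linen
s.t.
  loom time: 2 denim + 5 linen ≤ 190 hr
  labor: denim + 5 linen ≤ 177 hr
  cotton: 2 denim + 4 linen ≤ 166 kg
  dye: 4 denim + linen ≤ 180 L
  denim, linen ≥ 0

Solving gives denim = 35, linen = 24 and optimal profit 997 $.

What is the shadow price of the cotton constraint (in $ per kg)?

Check each constraint at x*: loom time 190/190 (tight); labor 155/177 (slack 22); cotton 166/166 (tight); dye 164/180 (slack 16).
By complementary slackness, y = 0 for the non-binding constraints.
Dual feasibility on the basic columns requires 2·y_loom time + 2·y_cotton = 11, 5·y_loom time + 4·y_cotton = 25.5.
Solving: y_loom time = 3.5, y_cotton = 2.
Shadow price of cotton = 2.

2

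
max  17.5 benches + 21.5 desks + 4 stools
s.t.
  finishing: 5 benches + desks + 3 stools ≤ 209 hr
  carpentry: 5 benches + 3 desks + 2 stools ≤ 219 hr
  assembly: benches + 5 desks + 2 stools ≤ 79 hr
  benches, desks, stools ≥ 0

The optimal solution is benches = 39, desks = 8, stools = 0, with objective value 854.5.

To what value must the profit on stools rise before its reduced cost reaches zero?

Binding: carpentry and assembly. Non-binding: finishing (6 unused).
Slack constraints have shadow price 0 (complementary slackness).
From A_Bᵀ y = c: 5·y_carpentry + 1·y_assembly = 17.5; 3·y_carpentry + 5·y_assembly = 21.5.
→ y_carpentry = 3 and y_assembly = 2.5.
stools enters the basis when its profit ≥ yᵀa₃ = 3·2 + 2.5·2 = 11.

11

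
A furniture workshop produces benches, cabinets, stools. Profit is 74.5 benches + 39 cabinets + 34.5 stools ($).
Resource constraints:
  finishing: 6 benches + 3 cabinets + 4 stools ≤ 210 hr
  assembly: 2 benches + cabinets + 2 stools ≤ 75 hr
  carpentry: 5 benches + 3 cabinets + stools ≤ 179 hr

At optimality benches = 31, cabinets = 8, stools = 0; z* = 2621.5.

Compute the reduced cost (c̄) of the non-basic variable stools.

Check each constraint at x*: finishing 210/210 (tight); assembly 70/75 (slack 5); carpentry 179/179 (tight).
By complementary slackness, y = 0 for the non-binding constraint.
Dual feasibility on the basic columns requires 6·y_finishing + 5·y_carpentry = 74.5, 3·y_finishing + 3·y_carpentry = 39.
→ y_finishing = 9.5 and y_carpentry = 3.5.
Reduced cost of stools: c₃ − yᵀa₃ = 34.5 − (9.5·4 + 3.5·1) = 34.5 − 41.5 = -7.

-7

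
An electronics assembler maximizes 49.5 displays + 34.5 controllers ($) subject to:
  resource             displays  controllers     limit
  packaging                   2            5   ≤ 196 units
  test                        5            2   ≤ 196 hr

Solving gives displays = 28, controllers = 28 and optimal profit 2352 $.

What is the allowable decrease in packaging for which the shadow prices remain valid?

117.6

Binding constraints: packaging, test. The basis is B = [[2,5],[5,2]] with det -21.
Per unit decrease in packaging, x* moves by d = (0.0952, -0.2381).
The basis stays optimal until controllers reaches 0; allowable decrease = 117.6 units.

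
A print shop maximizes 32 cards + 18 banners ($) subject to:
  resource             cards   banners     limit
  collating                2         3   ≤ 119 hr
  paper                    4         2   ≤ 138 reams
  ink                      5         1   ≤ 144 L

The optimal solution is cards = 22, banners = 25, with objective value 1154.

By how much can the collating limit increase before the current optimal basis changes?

Binding constraints: collating, paper. The basis is B = [[2,3],[4,2]] with det -8.
Per unit increase in collating, x* moves by d = (-0.25, 0.5).
The basis stays optimal until cards reaches 0; allowable increase = 88 hr.

88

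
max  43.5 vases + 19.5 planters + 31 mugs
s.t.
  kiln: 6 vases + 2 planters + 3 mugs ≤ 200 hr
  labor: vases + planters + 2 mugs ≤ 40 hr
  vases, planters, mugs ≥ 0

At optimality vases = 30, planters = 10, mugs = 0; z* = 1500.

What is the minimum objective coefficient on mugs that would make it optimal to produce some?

33

Both kiln and labor are binding at x*.
From A_Bᵀ y = c: 6·y_kiln + 1·y_labor = 43.5; 2·y_kiln + 1·y_labor = 19.5.
Solving: y_kiln = 6, y_labor = 7.5.
mugs enters the basis when its profit ≥ yᵀa₃ = 6·3 + 7.5·2 = 33.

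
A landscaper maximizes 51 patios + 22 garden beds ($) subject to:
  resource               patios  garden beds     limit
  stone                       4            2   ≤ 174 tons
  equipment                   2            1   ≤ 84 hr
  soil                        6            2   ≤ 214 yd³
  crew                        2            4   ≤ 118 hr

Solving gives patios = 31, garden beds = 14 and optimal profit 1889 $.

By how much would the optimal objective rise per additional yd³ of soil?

8

At the optimum: stone uses 152 of 174 (slack = 22); equipment uses 76 of 84 (slack = 8); soil uses 214 of 214 (binding); crew uses 118 of 118 (binding).
Slack constraints have shadow price 0 (complementary slackness).
Dual feasibility on the basic columns requires 6·y_soil + 2·y_crew = 51, 2·y_soil + 4·y_crew = 22.
Solving: y_soil = 8, y_crew = 1.5.
Shadow price of soil = 8.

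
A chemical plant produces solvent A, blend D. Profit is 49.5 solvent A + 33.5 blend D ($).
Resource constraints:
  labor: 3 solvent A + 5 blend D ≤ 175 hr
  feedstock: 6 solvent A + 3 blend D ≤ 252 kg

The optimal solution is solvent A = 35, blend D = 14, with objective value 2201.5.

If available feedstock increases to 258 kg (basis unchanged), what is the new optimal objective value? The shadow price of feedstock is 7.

Δb = 6, so new z* = 2201.5 + (7)·(6) = 2201.5 + 42 = 2243.5.

2243.5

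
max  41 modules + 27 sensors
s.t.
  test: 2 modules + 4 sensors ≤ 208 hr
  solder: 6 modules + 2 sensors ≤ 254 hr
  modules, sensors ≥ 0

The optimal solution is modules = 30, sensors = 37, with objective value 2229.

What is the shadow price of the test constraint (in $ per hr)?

Check each constraint at x*: test 208/208 (tight); solder 254/254 (tight).
Dual feasibility on the basic columns requires 2·y_test + 6·y_solder = 41, 4·y_test + 2·y_solder = 27.
Solving: y_test = 4, y_solder = 5.5.
Shadow price of test = 4.

4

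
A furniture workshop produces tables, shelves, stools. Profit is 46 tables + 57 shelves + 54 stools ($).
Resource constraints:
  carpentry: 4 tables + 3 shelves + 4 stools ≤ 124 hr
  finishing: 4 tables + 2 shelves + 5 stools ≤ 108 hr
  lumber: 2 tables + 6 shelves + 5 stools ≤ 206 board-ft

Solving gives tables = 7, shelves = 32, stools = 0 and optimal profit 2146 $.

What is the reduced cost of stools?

-7

Binding: carpentry and lumber. Non-binding: finishing (16 unused).
Since finishing is not tight, its dual is 0.
The binding rows give the dual system: 4·y_carpentry + 2·y_lumber = 46 and 3·y_carpentry + 6·y_lumber = 57.
Solving: y_carpentry = 9, y_lumber = 5.
Reduced cost of stools: c₃ − yᵀa₃ = 54 − (9·4 + 5·5) = 54 − 61 = -7.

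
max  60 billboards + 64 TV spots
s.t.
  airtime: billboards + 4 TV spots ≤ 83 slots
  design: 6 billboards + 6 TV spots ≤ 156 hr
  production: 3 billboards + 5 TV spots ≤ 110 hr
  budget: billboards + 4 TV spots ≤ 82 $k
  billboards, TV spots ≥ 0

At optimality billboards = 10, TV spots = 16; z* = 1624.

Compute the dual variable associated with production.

At the optimum: airtime uses 74 of 83 (slack = 9); design uses 156 of 156 (binding); production uses 110 of 110 (binding); budget uses 74 of 82 (slack = 8).
By complementary slackness, y = 0 for the non-binding constraints.
From A_Bᵀ y = c: 6·y_design + 3·y_production = 60; 6·y_design + 5·y_production = 64.
Solving: y_design = 9, y_production = 2.
Shadow price of production = 2.

2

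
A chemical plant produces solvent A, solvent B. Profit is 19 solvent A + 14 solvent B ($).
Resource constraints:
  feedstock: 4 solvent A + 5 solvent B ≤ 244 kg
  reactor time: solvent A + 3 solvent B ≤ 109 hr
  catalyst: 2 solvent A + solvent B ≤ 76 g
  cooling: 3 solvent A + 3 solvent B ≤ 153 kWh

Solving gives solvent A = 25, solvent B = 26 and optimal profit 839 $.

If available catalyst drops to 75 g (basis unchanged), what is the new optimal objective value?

Check each constraint at x*: feedstock 230/244 (slack 14); reactor time 103/109 (slack 6); catalyst 76/76 (tight); cooling 153/153 (tight).
Since feedstock, reactor time are not tight, their duals are 0.
From A_Bᵀ y = c: 2·y_catalyst + 3·y_cooling = 19; 1·y_catalyst + 3·y_cooling = 14.
This yields shadow prices y_catalyst = 5, y_cooling = 3.
Δz = y_catalyst·Δb = 5 × (-1) = -5, so new z* = 839 − 5 = 834.

834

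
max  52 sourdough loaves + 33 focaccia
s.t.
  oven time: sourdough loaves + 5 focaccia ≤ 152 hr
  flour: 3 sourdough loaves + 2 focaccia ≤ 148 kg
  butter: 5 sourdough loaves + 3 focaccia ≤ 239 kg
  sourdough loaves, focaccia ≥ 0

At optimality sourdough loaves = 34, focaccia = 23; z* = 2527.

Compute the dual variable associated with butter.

Check each constraint at x*: oven time 149/152 (slack 3); flour 148/148 (tight); butter 239/239 (tight).
Since oven time is not tight, its dual is 0.
The binding rows give the dual system: 3·y_flour + 5·y_butter = 52 and 2·y_flour + 3·y_butter = 33.
Solving: y_flour = 9, y_butter = 5.
Shadow price of butter = 5.

5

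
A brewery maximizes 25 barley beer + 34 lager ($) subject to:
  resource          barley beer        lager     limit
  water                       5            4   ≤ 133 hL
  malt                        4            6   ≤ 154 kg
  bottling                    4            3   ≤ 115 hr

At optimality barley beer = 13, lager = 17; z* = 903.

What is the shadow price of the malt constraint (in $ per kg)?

5

Binding: water and malt. Non-binding: bottling (12 unused).
Slack constraints have shadow price 0 (complementary slackness).
The binding rows give the dual system: 5·y_water + 4·y_malt = 25 and 4·y_water + 6·y_malt = 34.
→ y_water = 1 and y_malt = 5.
Shadow price of malt = 5.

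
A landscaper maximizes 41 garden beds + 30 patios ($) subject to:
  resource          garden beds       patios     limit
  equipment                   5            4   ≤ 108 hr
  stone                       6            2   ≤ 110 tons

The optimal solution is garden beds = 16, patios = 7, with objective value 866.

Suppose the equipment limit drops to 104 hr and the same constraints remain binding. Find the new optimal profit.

At the optimum: equipment uses 108 of 108 (binding); stone uses 110 of 110 (binding).
From A_Bᵀ y = c: 5·y_equipment + 6·y_stone = 41; 4·y_equipment + 2·y_stone = 30.
Solving: y_equipment = 7, y_stone = 1.
Δz = y_equipment·Δb = 7 × (-4) = -28, so new z* = 866 − 28 = 838.

838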